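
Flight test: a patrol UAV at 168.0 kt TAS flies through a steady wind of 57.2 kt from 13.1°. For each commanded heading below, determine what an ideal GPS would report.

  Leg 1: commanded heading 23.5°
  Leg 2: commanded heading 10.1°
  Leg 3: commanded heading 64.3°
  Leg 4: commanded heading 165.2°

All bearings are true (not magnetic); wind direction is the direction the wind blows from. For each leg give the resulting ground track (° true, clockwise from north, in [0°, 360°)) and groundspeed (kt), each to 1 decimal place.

Leg 1: track=28.8°, groundspeed=112.2 kt
Leg 2: track=8.6°, groundspeed=110.9 kt
Leg 3: track=82.9°, groundspeed=139.5 kt
Leg 4: track=172.2°, groundspeed=220.2 kt

Leg 1: heading 23.5°; drift +5.3° → track 28.8°, groundspeed 112.2 kt
Leg 2: heading 10.1°; drift -1.5° → track 8.6°, groundspeed 110.9 kt
Leg 3: heading 64.3°; drift +18.6° → track 82.9°, groundspeed 139.5 kt
Leg 4: heading 165.2°; drift +7.0° → track 172.2°, groundspeed 220.2 kt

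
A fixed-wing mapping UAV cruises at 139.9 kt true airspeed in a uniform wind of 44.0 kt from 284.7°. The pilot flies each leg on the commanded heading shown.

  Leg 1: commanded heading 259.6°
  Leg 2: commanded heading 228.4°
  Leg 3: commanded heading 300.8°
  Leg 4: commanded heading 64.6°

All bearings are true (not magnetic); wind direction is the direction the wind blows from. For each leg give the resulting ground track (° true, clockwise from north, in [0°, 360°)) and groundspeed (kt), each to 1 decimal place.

Leg 1: track=249.0°, groundspeed=101.8 kt
Leg 2: track=210.8°, groundspeed=121.1 kt
Leg 3: track=307.9°, groundspeed=98.4 kt
Leg 4: track=73.9°, groundspeed=175.9 kt

Leg 1: heading 259.6°; drift -10.6° → track 249.0°, groundspeed 101.8 kt
Leg 2: heading 228.4°; drift -17.6° → track 210.8°, groundspeed 121.1 kt
Leg 3: heading 300.8°; drift +7.1° → track 307.9°, groundspeed 98.4 kt
Leg 4: heading 64.6°; drift +9.3° → track 73.9°, groundspeed 175.9 kt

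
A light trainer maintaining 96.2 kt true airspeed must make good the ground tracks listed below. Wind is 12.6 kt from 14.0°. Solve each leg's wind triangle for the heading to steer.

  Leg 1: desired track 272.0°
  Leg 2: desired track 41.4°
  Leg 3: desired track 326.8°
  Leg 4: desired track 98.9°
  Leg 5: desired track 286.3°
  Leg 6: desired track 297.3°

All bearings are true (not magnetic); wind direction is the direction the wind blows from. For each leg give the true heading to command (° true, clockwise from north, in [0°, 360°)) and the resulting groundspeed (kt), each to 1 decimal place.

Leg 1: desired track 272.0°; wind correction +7.4° → command heading 279.4°, groundspeed 98.0 kt
Leg 2: desired track 41.4°; wind correction -3.5° → command heading 37.9°, groundspeed 84.8 kt
Leg 3: desired track 326.8°; wind correction +5.5° → command heading 332.3°, groundspeed 87.2 kt
Leg 4: desired track 98.9°; wind correction -7.5° → command heading 91.4°, groundspeed 94.3 kt
Leg 5: desired track 286.3°; wind correction +7.5° → command heading 293.8°, groundspeed 94.9 kt
Leg 6: desired track 297.3°; wind correction +7.3° → command heading 304.6°, groundspeed 92.5 kt

Leg 1: heading=279.4°, groundspeed=98.0 kt
Leg 2: heading=37.9°, groundspeed=84.8 kt
Leg 3: heading=332.3°, groundspeed=87.2 kt
Leg 4: heading=91.4°, groundspeed=94.3 kt
Leg 5: heading=293.8°, groundspeed=94.9 kt
Leg 6: heading=304.6°, groundspeed=92.5 kt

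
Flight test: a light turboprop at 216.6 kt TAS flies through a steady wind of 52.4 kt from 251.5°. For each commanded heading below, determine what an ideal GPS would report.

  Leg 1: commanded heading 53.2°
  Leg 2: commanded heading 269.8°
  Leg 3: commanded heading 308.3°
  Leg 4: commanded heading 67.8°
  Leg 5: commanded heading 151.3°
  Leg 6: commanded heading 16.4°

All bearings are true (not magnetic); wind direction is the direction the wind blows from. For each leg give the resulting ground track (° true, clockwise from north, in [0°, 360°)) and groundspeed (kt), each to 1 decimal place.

Leg 1: track=56.7°, groundspeed=266.9 kt
Leg 2: track=275.4°, groundspeed=167.7 kt
Leg 3: track=321.4°, groundspeed=193.0 kt
Leg 4: track=68.5°, groundspeed=268.9 kt
Leg 5: track=138.4°, groundspeed=231.7 kt
Leg 6: track=26.3°, groundspeed=250.3 kt

Leg 1: heading 53.2°; drift +3.5° → track 56.7°, groundspeed 266.9 kt
Leg 2: heading 269.8°; drift +5.6° → track 275.4°, groundspeed 167.7 kt
Leg 3: heading 308.3°; drift +13.1° → track 321.4°, groundspeed 193.0 kt
Leg 4: heading 67.8°; drift +0.7° → track 68.5°, groundspeed 268.9 kt
Leg 5: heading 151.3°; drift -12.9° → track 138.4°, groundspeed 231.7 kt
Leg 6: heading 16.4°; drift +9.9° → track 26.3°, groundspeed 250.3 kt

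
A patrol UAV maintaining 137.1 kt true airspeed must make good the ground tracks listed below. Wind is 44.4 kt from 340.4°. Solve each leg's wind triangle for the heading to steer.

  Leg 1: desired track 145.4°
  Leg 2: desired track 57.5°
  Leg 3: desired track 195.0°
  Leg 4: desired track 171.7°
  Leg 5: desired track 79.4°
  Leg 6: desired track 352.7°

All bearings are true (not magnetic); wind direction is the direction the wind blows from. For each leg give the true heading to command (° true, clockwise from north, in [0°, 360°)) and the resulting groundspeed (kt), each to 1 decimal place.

Leg 1: heading=140.6°, groundspeed=179.5 kt
Leg 2: heading=39.1°, groundspeed=120.2 kt
Leg 3: heading=205.6°, groundspeed=171.3 kt
Leg 4: heading=175.3°, groundspeed=180.4 kt
Leg 5: heading=60.7°, groundspeed=136.8 kt
Leg 6: heading=348.7°, groundspeed=93.4 kt

Leg 1: desired track 145.4°; wind correction -4.8° → command heading 140.6°, groundspeed 179.5 kt
Leg 2: desired track 57.5°; wind correction -18.4° → command heading 39.1°, groundspeed 120.2 kt
Leg 3: desired track 195.0°; wind correction +10.6° → command heading 205.6°, groundspeed 171.3 kt
Leg 4: desired track 171.7°; wind correction +3.6° → command heading 175.3°, groundspeed 180.4 kt
Leg 5: desired track 79.4°; wind correction -18.7° → command heading 60.7°, groundspeed 136.8 kt
Leg 6: desired track 352.7°; wind correction -4.0° → command heading 348.7°, groundspeed 93.4 kt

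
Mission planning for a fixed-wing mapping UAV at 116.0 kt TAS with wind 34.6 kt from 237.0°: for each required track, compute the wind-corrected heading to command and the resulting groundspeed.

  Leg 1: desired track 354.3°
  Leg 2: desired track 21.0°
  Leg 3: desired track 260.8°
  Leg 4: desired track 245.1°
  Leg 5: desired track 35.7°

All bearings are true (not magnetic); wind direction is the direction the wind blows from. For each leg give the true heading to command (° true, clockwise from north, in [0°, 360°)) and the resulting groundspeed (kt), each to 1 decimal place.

Leg 1: heading=338.9°, groundspeed=127.7 kt
Leg 2: heading=10.9°, groundspeed=142.2 kt
Leg 3: heading=253.9°, groundspeed=83.5 kt
Leg 4: heading=242.7°, groundspeed=81.6 kt
Leg 5: heading=29.5°, groundspeed=147.6 kt

Leg 1: desired track 354.3°; wind correction -15.4° → command heading 338.9°, groundspeed 127.7 kt
Leg 2: desired track 21.0°; wind correction -10.1° → command heading 10.9°, groundspeed 142.2 kt
Leg 3: desired track 260.8°; wind correction -6.9° → command heading 253.9°, groundspeed 83.5 kt
Leg 4: desired track 245.1°; wind correction -2.4° → command heading 242.7°, groundspeed 81.6 kt
Leg 5: desired track 35.7°; wind correction -6.2° → command heading 29.5°, groundspeed 147.6 kt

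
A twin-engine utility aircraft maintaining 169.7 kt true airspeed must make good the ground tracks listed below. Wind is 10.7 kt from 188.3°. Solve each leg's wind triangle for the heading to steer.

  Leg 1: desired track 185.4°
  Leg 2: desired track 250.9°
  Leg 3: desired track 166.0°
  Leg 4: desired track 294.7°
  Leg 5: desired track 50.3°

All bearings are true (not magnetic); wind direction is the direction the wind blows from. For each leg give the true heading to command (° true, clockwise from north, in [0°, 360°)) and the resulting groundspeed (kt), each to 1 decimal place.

Leg 1: heading=185.6°, groundspeed=159.0 kt
Leg 2: heading=247.7°, groundspeed=164.5 kt
Leg 3: heading=167.4°, groundspeed=159.8 kt
Leg 4: heading=291.2°, groundspeed=172.4 kt
Leg 5: heading=52.7°, groundspeed=177.5 kt

Leg 1: desired track 185.4°; wind correction +0.2° → command heading 185.6°, groundspeed 159.0 kt
Leg 2: desired track 250.9°; wind correction -3.2° → command heading 247.7°, groundspeed 164.5 kt
Leg 3: desired track 166.0°; wind correction +1.4° → command heading 167.4°, groundspeed 159.8 kt
Leg 4: desired track 294.7°; wind correction -3.5° → command heading 291.2°, groundspeed 172.4 kt
Leg 5: desired track 50.3°; wind correction +2.4° → command heading 52.7°, groundspeed 177.5 kt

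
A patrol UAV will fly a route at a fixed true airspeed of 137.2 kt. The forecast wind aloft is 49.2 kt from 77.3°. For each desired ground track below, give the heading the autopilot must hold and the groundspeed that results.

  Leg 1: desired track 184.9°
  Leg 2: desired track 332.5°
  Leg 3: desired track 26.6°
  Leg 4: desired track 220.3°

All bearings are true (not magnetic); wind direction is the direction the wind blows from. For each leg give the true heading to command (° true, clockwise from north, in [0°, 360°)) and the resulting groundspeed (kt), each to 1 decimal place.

Leg 1: heading=164.9°, groundspeed=143.8 kt
Leg 2: heading=352.8°, groundspeed=141.3 kt
Leg 3: heading=42.7°, groundspeed=100.6 kt
Leg 4: heading=207.8°, groundspeed=173.3 kt

Leg 1: desired track 184.9°; wind correction -20.0° → command heading 164.9°, groundspeed 143.8 kt
Leg 2: desired track 332.5°; wind correction +20.3° → command heading 352.8°, groundspeed 141.3 kt
Leg 3: desired track 26.6°; wind correction +16.1° → command heading 42.7°, groundspeed 100.6 kt
Leg 4: desired track 220.3°; wind correction -12.5° → command heading 207.8°, groundspeed 173.3 kt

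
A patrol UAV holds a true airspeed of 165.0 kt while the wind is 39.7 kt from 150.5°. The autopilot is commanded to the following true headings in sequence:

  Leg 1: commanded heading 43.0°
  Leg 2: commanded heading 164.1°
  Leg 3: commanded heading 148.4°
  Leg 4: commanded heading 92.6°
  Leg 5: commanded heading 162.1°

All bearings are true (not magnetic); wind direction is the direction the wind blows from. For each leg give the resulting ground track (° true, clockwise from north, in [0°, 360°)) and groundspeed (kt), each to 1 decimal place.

Leg 1: track=30.9°, groundspeed=180.9 kt
Leg 2: track=168.3°, groundspeed=126.8 kt
Leg 3: track=147.7°, groundspeed=125.3 kt
Leg 4: track=79.4°, groundspeed=147.8 kt
Leg 5: track=165.7°, groundspeed=126.4 kt

Leg 1: heading 43.0°; drift -12.1° → track 30.9°, groundspeed 180.9 kt
Leg 2: heading 164.1°; drift +4.2° → track 168.3°, groundspeed 126.8 kt
Leg 3: heading 148.4°; drift -0.7° → track 147.7°, groundspeed 125.3 kt
Leg 4: heading 92.6°; drift -13.2° → track 79.4°, groundspeed 147.8 kt
Leg 5: heading 162.1°; drift +3.6° → track 165.7°, groundspeed 126.4 kt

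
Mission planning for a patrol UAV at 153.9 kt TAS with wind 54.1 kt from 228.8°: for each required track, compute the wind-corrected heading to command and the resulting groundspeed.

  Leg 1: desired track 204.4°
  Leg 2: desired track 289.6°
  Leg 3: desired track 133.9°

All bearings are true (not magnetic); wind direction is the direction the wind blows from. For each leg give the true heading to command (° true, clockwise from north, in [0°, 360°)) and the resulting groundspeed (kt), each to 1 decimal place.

Leg 1: desired track 204.4°; wind correction +8.3° → command heading 212.7°, groundspeed 103.0 kt
Leg 2: desired track 289.6°; wind correction -17.9° → command heading 271.7°, groundspeed 120.1 kt
Leg 3: desired track 133.9°; wind correction +20.5° → command heading 154.4°, groundspeed 148.8 kt

Leg 1: heading=212.7°, groundspeed=103.0 kt
Leg 2: heading=271.7°, groundspeed=120.1 kt
Leg 3: heading=154.4°, groundspeed=148.8 kt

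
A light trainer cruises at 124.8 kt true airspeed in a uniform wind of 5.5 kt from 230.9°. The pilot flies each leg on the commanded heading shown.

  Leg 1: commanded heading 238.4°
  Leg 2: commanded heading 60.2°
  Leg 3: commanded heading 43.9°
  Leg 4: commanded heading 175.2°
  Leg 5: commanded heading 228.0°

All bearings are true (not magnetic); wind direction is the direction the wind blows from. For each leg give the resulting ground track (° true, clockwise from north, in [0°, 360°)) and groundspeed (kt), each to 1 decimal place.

Leg 1: track=238.7°, groundspeed=119.3 kt
Leg 2: track=59.8°, groundspeed=130.2 kt
Leg 3: track=44.2°, groundspeed=130.3 kt
Leg 4: track=173.1°, groundspeed=121.8 kt
Leg 5: track=227.9°, groundspeed=119.3 kt

Leg 1: heading 238.4°; drift +0.3° → track 238.7°, groundspeed 119.3 kt
Leg 2: heading 60.2°; drift -0.4° → track 59.8°, groundspeed 130.2 kt
Leg 3: heading 43.9°; drift +0.3° → track 44.2°, groundspeed 130.3 kt
Leg 4: heading 175.2°; drift -2.1° → track 173.1°, groundspeed 121.8 kt
Leg 5: heading 228.0°; drift -0.1° → track 227.9°, groundspeed 119.3 kt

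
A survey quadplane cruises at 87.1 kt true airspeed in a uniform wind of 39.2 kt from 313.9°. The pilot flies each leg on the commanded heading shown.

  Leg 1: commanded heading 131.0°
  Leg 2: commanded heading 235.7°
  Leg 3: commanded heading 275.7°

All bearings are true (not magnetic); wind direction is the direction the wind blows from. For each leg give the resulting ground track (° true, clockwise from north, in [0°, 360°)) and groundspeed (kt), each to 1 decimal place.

Leg 1: heading 131.0°; drift +0.9° → track 131.9°, groundspeed 126.3 kt
Leg 2: heading 235.7°; drift -25.9° → track 209.8°, groundspeed 87.9 kt
Leg 3: heading 275.7°; drift -23.3° → track 252.4°, groundspeed 61.3 kt

Leg 1: track=131.9°, groundspeed=126.3 kt
Leg 2: track=209.8°, groundspeed=87.9 kt
Leg 3: track=252.4°, groundspeed=61.3 kt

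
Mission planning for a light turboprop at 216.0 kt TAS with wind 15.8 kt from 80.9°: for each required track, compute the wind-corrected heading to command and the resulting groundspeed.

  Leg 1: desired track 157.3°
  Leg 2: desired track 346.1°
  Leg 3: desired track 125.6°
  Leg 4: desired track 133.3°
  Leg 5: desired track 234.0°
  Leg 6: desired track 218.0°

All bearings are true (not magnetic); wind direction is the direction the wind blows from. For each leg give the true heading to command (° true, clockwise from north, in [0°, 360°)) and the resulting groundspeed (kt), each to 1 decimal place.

Leg 1: desired track 157.3°; wind correction -4.1° → command heading 153.2°, groundspeed 211.7 kt
Leg 2: desired track 346.1°; wind correction +4.2° → command heading 350.3°, groundspeed 216.7 kt
Leg 3: desired track 125.6°; wind correction -2.9° → command heading 122.7°, groundspeed 204.5 kt
Leg 4: desired track 133.3°; wind correction -3.3° → command heading 130.0°, groundspeed 206.0 kt
Leg 5: desired track 234.0°; wind correction -1.9° → command heading 232.1°, groundspeed 230.0 kt
Leg 6: desired track 218.0°; wind correction -2.9° → command heading 215.1°, groundspeed 227.3 kt

Leg 1: heading=153.2°, groundspeed=211.7 kt
Leg 2: heading=350.3°, groundspeed=216.7 kt
Leg 3: heading=122.7°, groundspeed=204.5 kt
Leg 4: heading=130.0°, groundspeed=206.0 kt
Leg 5: heading=232.1°, groundspeed=230.0 kt
Leg 6: heading=215.1°, groundspeed=227.3 kt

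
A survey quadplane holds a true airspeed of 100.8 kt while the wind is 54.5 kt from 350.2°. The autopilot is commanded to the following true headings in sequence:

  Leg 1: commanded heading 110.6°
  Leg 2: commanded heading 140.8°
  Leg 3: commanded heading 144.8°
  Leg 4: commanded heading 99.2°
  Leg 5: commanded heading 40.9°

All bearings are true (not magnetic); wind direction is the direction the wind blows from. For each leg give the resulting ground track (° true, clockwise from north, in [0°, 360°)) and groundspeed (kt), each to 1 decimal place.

Leg 1: track=130.7°, groundspeed=136.7 kt
Leg 2: track=151.0°, groundspeed=150.7 kt
Leg 3: track=153.7°, groundspeed=151.8 kt
Leg 4: track=122.7°, groundspeed=129.3 kt
Leg 5: track=73.4°, groundspeed=78.6 kt

Leg 1: heading 110.6°; drift +20.1° → track 130.7°, groundspeed 136.7 kt
Leg 2: heading 140.8°; drift +10.2° → track 151.0°, groundspeed 150.7 kt
Leg 3: heading 144.8°; drift +8.9° → track 153.7°, groundspeed 151.8 kt
Leg 4: heading 99.2°; drift +23.5° → track 122.7°, groundspeed 129.3 kt
Leg 5: heading 40.9°; drift +32.5° → track 73.4°, groundspeed 78.6 kt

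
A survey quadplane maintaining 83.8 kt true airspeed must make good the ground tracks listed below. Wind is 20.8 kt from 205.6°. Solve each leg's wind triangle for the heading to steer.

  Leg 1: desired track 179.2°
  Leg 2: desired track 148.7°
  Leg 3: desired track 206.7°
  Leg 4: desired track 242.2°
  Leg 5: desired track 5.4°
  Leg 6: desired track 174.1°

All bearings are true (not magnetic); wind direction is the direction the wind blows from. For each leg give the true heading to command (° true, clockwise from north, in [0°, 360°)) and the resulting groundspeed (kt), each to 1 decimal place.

Leg 1: heading=185.5°, groundspeed=64.7 kt
Leg 2: heading=160.7°, groundspeed=70.6 kt
Leg 3: heading=206.4°, groundspeed=63.0 kt
Leg 4: heading=233.7°, groundspeed=66.2 kt
Leg 5: heading=0.5°, groundspeed=103.0 kt
Leg 6: heading=181.6°, groundspeed=65.4 kt

Leg 1: desired track 179.2°; wind correction +6.3° → command heading 185.5°, groundspeed 64.7 kt
Leg 2: desired track 148.7°; wind correction +12.0° → command heading 160.7°, groundspeed 70.6 kt
Leg 3: desired track 206.7°; wind correction -0.3° → command heading 206.4°, groundspeed 63.0 kt
Leg 4: desired track 242.2°; wind correction -8.5° → command heading 233.7°, groundspeed 66.2 kt
Leg 5: desired track 5.4°; wind correction -4.9° → command heading 0.5°, groundspeed 103.0 kt
Leg 6: desired track 174.1°; wind correction +7.5° → command heading 181.6°, groundspeed 65.4 kt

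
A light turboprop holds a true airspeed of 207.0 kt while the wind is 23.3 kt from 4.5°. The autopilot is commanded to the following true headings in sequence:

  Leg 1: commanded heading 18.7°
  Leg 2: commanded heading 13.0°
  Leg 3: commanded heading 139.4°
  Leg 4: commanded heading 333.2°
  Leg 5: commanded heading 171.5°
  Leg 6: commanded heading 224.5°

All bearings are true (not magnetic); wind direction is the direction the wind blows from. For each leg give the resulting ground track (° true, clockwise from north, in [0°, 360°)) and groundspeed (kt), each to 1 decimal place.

Leg 1: heading 18.7°; drift +1.8° → track 20.5°, groundspeed 184.5 kt
Leg 2: heading 13.0°; drift +1.1° → track 14.1°, groundspeed 184.0 kt
Leg 3: heading 139.4°; drift +4.2° → track 143.6°, groundspeed 224.1 kt
Leg 4: heading 333.2°; drift -3.7° → track 329.5°, groundspeed 187.5 kt
Leg 5: heading 171.5°; drift +1.3° → track 172.8°, groundspeed 229.8 kt
Leg 6: heading 224.5°; drift -3.8° → track 220.7°, groundspeed 225.3 kt

Leg 1: track=20.5°, groundspeed=184.5 kt
Leg 2: track=14.1°, groundspeed=184.0 kt
Leg 3: track=143.6°, groundspeed=224.1 kt
Leg 4: track=329.5°, groundspeed=187.5 kt
Leg 5: track=172.8°, groundspeed=229.8 kt
Leg 6: track=220.7°, groundspeed=225.3 kt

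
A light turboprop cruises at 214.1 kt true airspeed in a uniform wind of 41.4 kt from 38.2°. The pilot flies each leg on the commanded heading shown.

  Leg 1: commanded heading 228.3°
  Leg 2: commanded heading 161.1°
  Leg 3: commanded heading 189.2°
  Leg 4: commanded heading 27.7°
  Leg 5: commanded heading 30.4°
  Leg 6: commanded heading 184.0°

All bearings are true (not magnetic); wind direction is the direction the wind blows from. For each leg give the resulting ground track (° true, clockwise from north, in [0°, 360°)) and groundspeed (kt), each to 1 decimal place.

Leg 1: track=226.7°, groundspeed=255.0 kt
Leg 2: track=169.5°, groundspeed=239.1 kt
Leg 3: track=193.8°, groundspeed=251.1 kt
Leg 4: track=25.2°, groundspeed=173.6 kt
Leg 5: track=28.5°, groundspeed=173.2 kt
Leg 6: track=189.4°, groundspeed=249.4 kt

Leg 1: heading 228.3°; drift -1.6° → track 226.7°, groundspeed 255.0 kt
Leg 2: heading 161.1°; drift +8.4° → track 169.5°, groundspeed 239.1 kt
Leg 3: heading 189.2°; drift +4.6° → track 193.8°, groundspeed 251.1 kt
Leg 4: heading 27.7°; drift -2.5° → track 25.2°, groundspeed 173.6 kt
Leg 5: heading 30.4°; drift -1.9° → track 28.5°, groundspeed 173.2 kt
Leg 6: heading 184.0°; drift +5.4° → track 189.4°, groundspeed 249.4 kt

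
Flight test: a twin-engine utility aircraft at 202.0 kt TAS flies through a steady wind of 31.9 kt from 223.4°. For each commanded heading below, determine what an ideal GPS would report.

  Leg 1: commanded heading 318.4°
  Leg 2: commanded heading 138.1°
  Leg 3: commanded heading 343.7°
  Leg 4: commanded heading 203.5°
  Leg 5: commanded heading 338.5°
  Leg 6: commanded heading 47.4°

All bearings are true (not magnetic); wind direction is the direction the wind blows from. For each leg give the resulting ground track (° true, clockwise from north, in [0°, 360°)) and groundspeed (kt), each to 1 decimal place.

Leg 1: heading 318.4°; drift +8.8° → track 327.2°, groundspeed 207.2 kt
Leg 2: heading 138.1°; drift -9.1° → track 129.0°, groundspeed 201.9 kt
Leg 3: heading 343.7°; drift +7.2° → track 350.9°, groundspeed 219.8 kt
Leg 4: heading 203.5°; drift -3.6° → track 199.9°, groundspeed 172.3 kt
Leg 5: heading 338.5°; drift +7.6° → track 346.1°, groundspeed 217.5 kt
Leg 6: heading 47.4°; drift -0.5° → track 46.9°, groundspeed 233.8 kt

Leg 1: track=327.2°, groundspeed=207.2 kt
Leg 2: track=129.0°, groundspeed=201.9 kt
Leg 3: track=350.9°, groundspeed=219.8 kt
Leg 4: track=199.9°, groundspeed=172.3 kt
Leg 5: track=346.1°, groundspeed=217.5 kt
Leg 6: track=46.9°, groundspeed=233.8 kt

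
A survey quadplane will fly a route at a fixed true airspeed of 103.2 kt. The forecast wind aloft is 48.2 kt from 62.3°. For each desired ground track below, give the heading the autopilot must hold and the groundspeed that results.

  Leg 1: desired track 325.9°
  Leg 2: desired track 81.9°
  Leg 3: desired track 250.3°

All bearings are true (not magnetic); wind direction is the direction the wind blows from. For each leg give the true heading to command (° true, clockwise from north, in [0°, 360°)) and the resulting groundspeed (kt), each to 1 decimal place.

Leg 1: heading=353.6°, groundspeed=96.8 kt
Leg 2: heading=72.9°, groundspeed=56.5 kt
Leg 3: heading=254.0°, groundspeed=150.7 kt

Leg 1: desired track 325.9°; wind correction +27.7° → command heading 353.6°, groundspeed 96.8 kt
Leg 2: desired track 81.9°; wind correction -9.0° → command heading 72.9°, groundspeed 56.5 kt
Leg 3: desired track 250.3°; wind correction +3.7° → command heading 254.0°, groundspeed 150.7 kt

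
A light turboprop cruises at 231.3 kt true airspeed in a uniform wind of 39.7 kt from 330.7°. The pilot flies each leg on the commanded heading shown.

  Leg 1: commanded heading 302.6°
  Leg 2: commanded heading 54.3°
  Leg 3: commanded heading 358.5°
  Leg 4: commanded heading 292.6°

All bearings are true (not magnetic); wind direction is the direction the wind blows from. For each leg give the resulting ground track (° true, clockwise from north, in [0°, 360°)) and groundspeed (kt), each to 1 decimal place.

Leg 1: heading 302.6°; drift -5.4° → track 297.2°, groundspeed 197.2 kt
Leg 2: heading 54.3°; drift +9.9° → track 64.2°, groundspeed 230.3 kt
Leg 3: heading 358.5°; drift +5.4° → track 3.9°, groundspeed 197.1 kt
Leg 4: heading 292.6°; drift -7.0° → track 285.6°, groundspeed 201.6 kt

Leg 1: track=297.2°, groundspeed=197.2 kt
Leg 2: track=64.2°, groundspeed=230.3 kt
Leg 3: track=3.9°, groundspeed=197.1 kt
Leg 4: track=285.6°, groundspeed=201.6 kt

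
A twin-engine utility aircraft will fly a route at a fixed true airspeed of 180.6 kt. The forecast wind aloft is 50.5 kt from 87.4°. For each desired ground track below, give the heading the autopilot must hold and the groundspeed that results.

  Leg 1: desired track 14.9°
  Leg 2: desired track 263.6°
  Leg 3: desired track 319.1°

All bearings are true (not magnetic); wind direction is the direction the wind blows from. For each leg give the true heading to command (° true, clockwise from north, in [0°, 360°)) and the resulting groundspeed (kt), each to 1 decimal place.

Leg 1: heading=30.4°, groundspeed=158.9 kt
Leg 2: heading=262.5°, groundspeed=231.0 kt
Leg 3: heading=331.8°, groundspeed=207.5 kt

Leg 1: desired track 14.9°; wind correction +15.5° → command heading 30.4°, groundspeed 158.9 kt
Leg 2: desired track 263.6°; wind correction -1.1° → command heading 262.5°, groundspeed 231.0 kt
Leg 3: desired track 319.1°; wind correction +12.7° → command heading 331.8°, groundspeed 207.5 kt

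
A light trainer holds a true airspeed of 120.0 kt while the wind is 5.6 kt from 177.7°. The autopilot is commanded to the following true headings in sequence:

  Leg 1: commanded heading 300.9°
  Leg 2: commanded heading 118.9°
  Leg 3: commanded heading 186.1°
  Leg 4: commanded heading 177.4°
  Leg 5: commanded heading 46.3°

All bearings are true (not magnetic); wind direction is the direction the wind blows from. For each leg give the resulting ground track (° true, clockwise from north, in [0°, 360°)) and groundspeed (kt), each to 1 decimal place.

Leg 1: track=303.1°, groundspeed=123.2 kt
Leg 2: track=116.6°, groundspeed=117.2 kt
Leg 3: track=186.5°, groundspeed=114.5 kt
Leg 4: track=177.4°, groundspeed=114.4 kt
Leg 5: track=44.4°, groundspeed=123.8 kt

Leg 1: heading 300.9°; drift +2.2° → track 303.1°, groundspeed 123.2 kt
Leg 2: heading 118.9°; drift -2.3° → track 116.6°, groundspeed 117.2 kt
Leg 3: heading 186.1°; drift +0.4° → track 186.5°, groundspeed 114.5 kt
Leg 4: heading 177.4°; drift +0.0° → track 177.4°, groundspeed 114.4 kt
Leg 5: heading 46.3°; drift -1.9° → track 44.4°, groundspeed 123.8 kt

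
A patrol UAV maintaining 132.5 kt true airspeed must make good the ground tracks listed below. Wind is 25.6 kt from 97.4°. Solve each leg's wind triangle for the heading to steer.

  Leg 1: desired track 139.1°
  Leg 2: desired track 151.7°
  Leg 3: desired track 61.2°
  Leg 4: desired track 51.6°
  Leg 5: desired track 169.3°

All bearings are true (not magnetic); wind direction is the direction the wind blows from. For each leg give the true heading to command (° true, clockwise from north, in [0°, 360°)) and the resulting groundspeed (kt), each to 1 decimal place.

Leg 1: heading=131.7°, groundspeed=112.3 kt
Leg 2: heading=142.7°, groundspeed=115.9 kt
Leg 3: heading=67.8°, groundspeed=111.0 kt
Leg 4: heading=59.6°, groundspeed=113.4 kt
Leg 5: heading=158.7°, groundspeed=122.3 kt

Leg 1: desired track 139.1°; wind correction -7.4° → command heading 131.7°, groundspeed 112.3 kt
Leg 2: desired track 151.7°; wind correction -9.0° → command heading 142.7°, groundspeed 115.9 kt
Leg 3: desired track 61.2°; wind correction +6.6° → command heading 67.8°, groundspeed 111.0 kt
Leg 4: desired track 51.6°; wind correction +8.0° → command heading 59.6°, groundspeed 113.4 kt
Leg 5: desired track 169.3°; wind correction -10.6° → command heading 158.7°, groundspeed 122.3 kt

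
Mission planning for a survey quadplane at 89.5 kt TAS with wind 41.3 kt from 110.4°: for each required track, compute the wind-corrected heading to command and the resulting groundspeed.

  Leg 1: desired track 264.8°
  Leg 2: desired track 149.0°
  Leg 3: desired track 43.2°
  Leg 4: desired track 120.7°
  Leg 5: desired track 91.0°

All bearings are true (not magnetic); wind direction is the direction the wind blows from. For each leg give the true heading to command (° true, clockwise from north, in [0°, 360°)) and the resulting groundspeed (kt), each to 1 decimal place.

Leg 1: desired track 264.8°; wind correction -11.5° → command heading 253.3°, groundspeed 124.9 kt
Leg 2: desired track 149.0°; wind correction -16.7° → command heading 132.3°, groundspeed 53.4 kt
Leg 3: desired track 43.2°; wind correction +25.2° → command heading 68.4°, groundspeed 65.0 kt
Leg 4: desired track 120.7°; wind correction -4.7° → command heading 116.0°, groundspeed 48.6 kt
Leg 5: desired track 91.0°; wind correction +8.8° → command heading 99.8°, groundspeed 49.5 kt

Leg 1: heading=253.3°, groundspeed=124.9 kt
Leg 2: heading=132.3°, groundspeed=53.4 kt
Leg 3: heading=68.4°, groundspeed=65.0 kt
Leg 4: heading=116.0°, groundspeed=48.6 kt
Leg 5: heading=99.8°, groundspeed=49.5 kt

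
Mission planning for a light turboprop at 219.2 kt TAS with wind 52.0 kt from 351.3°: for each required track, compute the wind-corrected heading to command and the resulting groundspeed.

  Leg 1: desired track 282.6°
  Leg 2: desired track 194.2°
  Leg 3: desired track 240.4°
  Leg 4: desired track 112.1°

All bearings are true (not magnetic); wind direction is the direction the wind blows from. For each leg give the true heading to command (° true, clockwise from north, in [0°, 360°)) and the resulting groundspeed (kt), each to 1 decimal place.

Leg 1: desired track 282.6°; wind correction +12.8° → command heading 295.4°, groundspeed 194.9 kt
Leg 2: desired track 194.2°; wind correction +5.3° → command heading 199.5°, groundspeed 266.2 kt
Leg 3: desired track 240.4°; wind correction +12.8° → command heading 253.2°, groundspeed 232.3 kt
Leg 4: desired track 112.1°; wind correction -11.8° → command heading 100.3°, groundspeed 241.2 kt

Leg 1: heading=295.4°, groundspeed=194.9 kt
Leg 2: heading=199.5°, groundspeed=266.2 kt
Leg 3: heading=253.2°, groundspeed=232.3 kt
Leg 4: heading=100.3°, groundspeed=241.2 kt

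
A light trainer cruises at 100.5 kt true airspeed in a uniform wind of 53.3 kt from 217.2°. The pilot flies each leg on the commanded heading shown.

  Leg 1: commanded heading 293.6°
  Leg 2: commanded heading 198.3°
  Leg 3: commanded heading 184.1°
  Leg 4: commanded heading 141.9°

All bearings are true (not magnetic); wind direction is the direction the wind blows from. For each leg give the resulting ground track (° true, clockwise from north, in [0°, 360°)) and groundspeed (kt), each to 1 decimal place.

Leg 1: heading 293.6°; drift +30.5° → track 324.1°, groundspeed 102.1 kt
Leg 2: heading 198.3°; drift -19.0° → track 179.3°, groundspeed 53.0 kt
Leg 3: heading 184.1°; drift -27.5° → track 156.6°, groundspeed 63.0 kt
Leg 4: heading 141.9°; drift -30.7° → track 111.2°, groundspeed 101.1 kt

Leg 1: track=324.1°, groundspeed=102.1 kt
Leg 2: track=179.3°, groundspeed=53.0 kt
Leg 3: track=156.6°, groundspeed=63.0 kt
Leg 4: track=111.2°, groundspeed=101.1 kt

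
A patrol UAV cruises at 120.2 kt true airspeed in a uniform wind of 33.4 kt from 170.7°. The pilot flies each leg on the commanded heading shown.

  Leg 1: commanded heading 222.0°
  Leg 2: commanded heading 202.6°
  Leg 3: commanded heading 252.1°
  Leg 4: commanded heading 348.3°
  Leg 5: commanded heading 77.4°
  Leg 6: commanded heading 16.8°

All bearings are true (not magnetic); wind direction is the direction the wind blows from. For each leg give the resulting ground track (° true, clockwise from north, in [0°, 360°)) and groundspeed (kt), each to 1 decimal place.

Leg 1: heading 222.0°; drift +14.7° → track 236.7°, groundspeed 102.7 kt
Leg 2: heading 202.6°; drift +10.9° → track 213.5°, groundspeed 93.5 kt
Leg 3: heading 252.1°; drift +16.0° → track 268.1°, groundspeed 119.8 kt
Leg 4: heading 348.3°; drift +0.5° → track 348.8°, groundspeed 153.6 kt
Leg 5: heading 77.4°; drift -15.3° → track 62.1°, groundspeed 126.6 kt
Leg 6: heading 16.8°; drift -5.6° → track 11.2°, groundspeed 150.9 kt

Leg 1: track=236.7°, groundspeed=102.7 kt
Leg 2: track=213.5°, groundspeed=93.5 kt
Leg 3: track=268.1°, groundspeed=119.8 kt
Leg 4: track=348.8°, groundspeed=153.6 kt
Leg 5: track=62.1°, groundspeed=126.6 kt
Leg 6: track=11.2°, groundspeed=150.9 kt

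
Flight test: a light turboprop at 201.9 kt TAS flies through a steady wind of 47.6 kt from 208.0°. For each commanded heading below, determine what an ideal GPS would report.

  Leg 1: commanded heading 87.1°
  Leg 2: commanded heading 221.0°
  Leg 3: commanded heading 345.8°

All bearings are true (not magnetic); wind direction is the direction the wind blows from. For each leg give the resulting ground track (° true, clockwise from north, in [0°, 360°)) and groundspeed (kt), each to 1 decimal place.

Leg 1: heading 87.1°; drift -10.2° → track 76.9°, groundspeed 230.0 kt
Leg 2: heading 221.0°; drift +3.9° → track 224.9°, groundspeed 155.9 kt
Leg 3: heading 345.8°; drift +7.7° → track 353.5°, groundspeed 239.3 kt

Leg 1: track=76.9°, groundspeed=230.0 kt
Leg 2: track=224.9°, groundspeed=155.9 kt
Leg 3: track=353.5°, groundspeed=239.3 kt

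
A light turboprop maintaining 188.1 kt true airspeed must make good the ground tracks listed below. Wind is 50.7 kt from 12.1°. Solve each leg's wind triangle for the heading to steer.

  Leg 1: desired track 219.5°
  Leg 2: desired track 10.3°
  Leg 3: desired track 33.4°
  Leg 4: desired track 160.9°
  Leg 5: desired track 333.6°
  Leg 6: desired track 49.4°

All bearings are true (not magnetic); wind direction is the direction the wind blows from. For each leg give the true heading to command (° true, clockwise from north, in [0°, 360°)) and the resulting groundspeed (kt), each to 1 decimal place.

Leg 1: heading=226.6°, groundspeed=231.7 kt
Leg 2: heading=10.8°, groundspeed=137.4 kt
Leg 3: heading=27.8°, groundspeed=140.0 kt
Leg 4: heading=152.9°, groundspeed=229.6 kt
Leg 5: heading=343.3°, groundspeed=145.8 kt
Leg 6: heading=40.0°, groundspeed=145.2 kt

Leg 1: desired track 219.5°; wind correction +7.1° → command heading 226.6°, groundspeed 231.7 kt
Leg 2: desired track 10.3°; wind correction +0.5° → command heading 10.8°, groundspeed 137.4 kt
Leg 3: desired track 33.4°; wind correction -5.6° → command heading 27.8°, groundspeed 140.0 kt
Leg 4: desired track 160.9°; wind correction -8.0° → command heading 152.9°, groundspeed 229.6 kt
Leg 5: desired track 333.6°; wind correction +9.7° → command heading 343.3°, groundspeed 145.8 kt
Leg 6: desired track 49.4°; wind correction -9.4° → command heading 40.0°, groundspeed 145.2 kt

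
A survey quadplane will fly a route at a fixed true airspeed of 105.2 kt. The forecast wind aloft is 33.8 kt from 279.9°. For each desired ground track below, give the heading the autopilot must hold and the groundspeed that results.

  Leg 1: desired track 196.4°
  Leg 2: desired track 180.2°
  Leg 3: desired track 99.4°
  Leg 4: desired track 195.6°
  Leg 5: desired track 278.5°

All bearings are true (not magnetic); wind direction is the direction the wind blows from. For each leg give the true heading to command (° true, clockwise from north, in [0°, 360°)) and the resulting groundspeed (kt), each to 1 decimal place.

Leg 1: desired track 196.4°; wind correction +18.6° → command heading 215.0°, groundspeed 95.9 kt
Leg 2: desired track 180.2°; wind correction +18.5° → command heading 198.7°, groundspeed 105.5 kt
Leg 3: desired track 99.4°; wind correction -0.2° → command heading 99.2°, groundspeed 139.0 kt
Leg 4: desired track 195.6°; wind correction +18.6° → command heading 214.2°, groundspeed 96.3 kt
Leg 5: desired track 278.5°; wind correction +0.4° → command heading 278.9°, groundspeed 71.4 kt

Leg 1: heading=215.0°, groundspeed=95.9 kt
Leg 2: heading=198.7°, groundspeed=105.5 kt
Leg 3: heading=99.2°, groundspeed=139.0 kt
Leg 4: heading=214.2°, groundspeed=96.3 kt
Leg 5: heading=278.9°, groundspeed=71.4 kt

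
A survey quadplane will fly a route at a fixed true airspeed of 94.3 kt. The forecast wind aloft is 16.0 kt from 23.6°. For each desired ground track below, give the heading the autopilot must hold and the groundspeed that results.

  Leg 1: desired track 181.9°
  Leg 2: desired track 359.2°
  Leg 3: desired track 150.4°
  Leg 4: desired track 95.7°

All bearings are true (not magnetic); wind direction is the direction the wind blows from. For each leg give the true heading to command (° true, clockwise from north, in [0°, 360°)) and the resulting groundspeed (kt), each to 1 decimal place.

Leg 1: desired track 181.9°; wind correction -3.6° → command heading 178.3°, groundspeed 109.0 kt
Leg 2: desired track 359.2°; wind correction +4.0° → command heading 3.2°, groundspeed 79.5 kt
Leg 3: desired track 150.4°; wind correction -7.8° → command heading 142.6°, groundspeed 103.0 kt
Leg 4: desired track 95.7°; wind correction -9.3° → command heading 86.4°, groundspeed 88.1 kt

Leg 1: heading=178.3°, groundspeed=109.0 kt
Leg 2: heading=3.2°, groundspeed=79.5 kt
Leg 3: heading=142.6°, groundspeed=103.0 kt
Leg 4: heading=86.4°, groundspeed=88.1 kt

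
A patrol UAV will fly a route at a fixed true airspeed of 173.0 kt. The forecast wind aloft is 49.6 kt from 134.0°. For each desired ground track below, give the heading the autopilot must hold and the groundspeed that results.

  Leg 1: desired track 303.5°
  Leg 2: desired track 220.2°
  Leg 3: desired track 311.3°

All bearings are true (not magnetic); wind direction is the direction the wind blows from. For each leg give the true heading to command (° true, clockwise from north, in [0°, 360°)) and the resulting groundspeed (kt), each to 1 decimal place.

Leg 1: heading=300.5°, groundspeed=221.5 kt
Leg 2: heading=203.6°, groundspeed=162.5 kt
Leg 3: heading=310.5°, groundspeed=222.5 kt

Leg 1: desired track 303.5°; wind correction -3.0° → command heading 300.5°, groundspeed 221.5 kt
Leg 2: desired track 220.2°; wind correction -16.6° → command heading 203.6°, groundspeed 162.5 kt
Leg 3: desired track 311.3°; wind correction -0.8° → command heading 310.5°, groundspeed 222.5 kt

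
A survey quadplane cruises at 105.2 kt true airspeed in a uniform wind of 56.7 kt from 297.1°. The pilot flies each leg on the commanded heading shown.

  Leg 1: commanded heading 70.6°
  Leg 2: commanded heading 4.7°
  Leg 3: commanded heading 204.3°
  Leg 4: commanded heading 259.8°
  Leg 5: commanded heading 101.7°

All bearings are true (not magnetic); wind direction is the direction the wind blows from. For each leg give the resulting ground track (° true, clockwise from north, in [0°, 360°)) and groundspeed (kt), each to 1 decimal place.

Leg 1: track=86.5°, groundspeed=150.0 kt
Leg 2: track=36.8°, groundspeed=98.7 kt
Leg 3: track=176.6°, groundspeed=121.9 kt
Leg 4: track=230.0°, groundspeed=69.2 kt
Leg 5: track=107.1°, groundspeed=160.6 kt

Leg 1: heading 70.6°; drift +15.9° → track 86.5°, groundspeed 150.0 kt
Leg 2: heading 4.7°; drift +32.1° → track 36.8°, groundspeed 98.7 kt
Leg 3: heading 204.3°; drift -27.7° → track 176.6°, groundspeed 121.9 kt
Leg 4: heading 259.8°; drift -29.8° → track 230.0°, groundspeed 69.2 kt
Leg 5: heading 101.7°; drift +5.4° → track 107.1°, groundspeed 160.6 kt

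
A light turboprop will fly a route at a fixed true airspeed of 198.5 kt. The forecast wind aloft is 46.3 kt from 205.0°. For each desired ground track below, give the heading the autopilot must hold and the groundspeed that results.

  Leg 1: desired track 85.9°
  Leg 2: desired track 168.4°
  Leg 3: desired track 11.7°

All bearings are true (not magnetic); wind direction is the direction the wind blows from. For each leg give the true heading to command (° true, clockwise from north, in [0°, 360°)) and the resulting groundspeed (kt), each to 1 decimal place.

Leg 1: heading=97.7°, groundspeed=216.9 kt
Leg 2: heading=176.4°, groundspeed=159.4 kt
Leg 3: heading=8.6°, groundspeed=243.3 kt

Leg 1: desired track 85.9°; wind correction +11.8° → command heading 97.7°, groundspeed 216.9 kt
Leg 2: desired track 168.4°; wind correction +8.0° → command heading 176.4°, groundspeed 159.4 kt
Leg 3: desired track 11.7°; wind correction -3.1° → command heading 8.6°, groundspeed 243.3 kt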